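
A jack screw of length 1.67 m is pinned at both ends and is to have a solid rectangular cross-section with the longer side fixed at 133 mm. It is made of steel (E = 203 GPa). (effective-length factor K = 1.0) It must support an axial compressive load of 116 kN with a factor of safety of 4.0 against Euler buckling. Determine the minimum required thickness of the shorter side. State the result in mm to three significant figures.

Required P_cr = n·P = 4.0 × 116 = 464.0 kN
L_e = K·L = 1 × 1.67 = 1.670 m
Required I = P_cr·L_e²/(π²E) = 4.640×10^5 × 1.670² / (π² × 2.03×10^11) = 6.459×10^-7 m⁴
I_req = 6.459×10^5 mm⁴
Rectangle, weak axis: I_min = h·b³/12 with h = 133 mm fixed  ⇒  b = (12I/h)^(1/3) = 38.8 mm

b ≈ 38.8 mm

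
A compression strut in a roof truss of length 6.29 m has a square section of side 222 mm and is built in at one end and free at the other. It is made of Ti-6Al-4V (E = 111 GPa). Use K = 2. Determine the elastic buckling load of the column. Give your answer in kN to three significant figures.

I = a⁴/12 = 222⁴/12 = 2.024×10^8 mm⁴
I = 2.024×10^8 mm⁴ = 2.024×10^-4 m⁴
Effective length L_e = K·L = 2 × 6.29 = 12.58 m
P_cr = π²EI / L_e² = π² × 111×10⁹ × 2.024×10^-4 / 12.58² = 1.401×10^6 N

P_cr ≈ 1400 kN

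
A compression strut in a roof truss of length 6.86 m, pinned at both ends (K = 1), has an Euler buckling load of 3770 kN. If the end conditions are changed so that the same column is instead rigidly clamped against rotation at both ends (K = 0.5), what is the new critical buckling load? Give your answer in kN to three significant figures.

P_cr ≈ 15100 kN

P_cr ∝ 1/K², so P_cr,new = P_cr,old × (K_old/K_new)² = 3770 × (1/0.5)²
= 3770 × 4.000 = 15100 kN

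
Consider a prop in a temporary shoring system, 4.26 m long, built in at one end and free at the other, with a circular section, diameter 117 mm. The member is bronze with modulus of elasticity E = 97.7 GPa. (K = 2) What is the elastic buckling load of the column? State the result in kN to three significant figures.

P_cr ≈ 122 kN

I = πd⁴/64 = π×117⁴/64 = 9.198×10^6 mm⁴
I = 9.198×10^6 mm⁴ = 9.198×10^-6 m⁴
Effective length L_e = K·L = 2 × 4.26 = 8.520 m
P_cr = π²EI / L_e² = π² × 97.7×10⁹ × 9.198×10^-6 / 8.520² = 1.222×10^5 N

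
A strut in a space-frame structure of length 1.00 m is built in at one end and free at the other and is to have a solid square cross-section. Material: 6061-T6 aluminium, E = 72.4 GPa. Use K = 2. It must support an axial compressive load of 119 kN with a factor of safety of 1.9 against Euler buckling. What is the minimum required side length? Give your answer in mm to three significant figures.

Required P_cr = n·P = 1.9 × 119 = 226.1 kN
L_e = K·L = 2 × 1.00 = 2.000 m
Required I = P_cr·L_e²/(π²E) = 2.261×10^5 × 2.000² / (π² × 7.24×10^10) = 1.266×10^-6 m⁴
I_req = 1.266×10^6 mm⁴
Solid square: I = a⁴/12  ⇒  a = (12I)^(1/4) = (12×1.266×10^6)^(1/4) = 62.4 mm

a ≈ 62.4 mm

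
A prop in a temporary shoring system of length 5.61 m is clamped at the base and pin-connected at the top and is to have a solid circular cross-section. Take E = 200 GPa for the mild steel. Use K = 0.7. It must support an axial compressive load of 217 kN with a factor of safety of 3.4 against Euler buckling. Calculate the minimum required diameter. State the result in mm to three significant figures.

Required P_cr = n·P = 3.4 × 217 = 737.8 kN
L_e = K·L = 0.7 × 5.61 = 3.927 m
Required I = P_cr·L_e²/(π²E) = 7.378×10^5 × 3.927² / (π² × 2.00×10^11) = 5.764×10^-6 m⁴
I_req = 5.764×10^6 mm⁴
Solid circle: I = πd⁴/64  ⇒  d = (64I/π)^(1/4) = (64×5.764×10^6/π)^(1/4) = 104 mm

d ≈ 104 mm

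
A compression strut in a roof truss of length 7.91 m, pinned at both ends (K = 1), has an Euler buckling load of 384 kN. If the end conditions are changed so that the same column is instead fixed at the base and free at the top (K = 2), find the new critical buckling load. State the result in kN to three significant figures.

P_cr ≈ 96.0 kN

P_cr ∝ 1/K², so P_cr,new = P_cr,old × (K_old/K_new)² = 384 × (1/2)²
= 384 × 0.2500 = 96.0 kN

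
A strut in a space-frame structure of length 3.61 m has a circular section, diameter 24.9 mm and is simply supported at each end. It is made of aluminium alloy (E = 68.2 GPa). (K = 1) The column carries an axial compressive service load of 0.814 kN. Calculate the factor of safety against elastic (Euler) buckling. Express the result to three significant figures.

n ≈ 1.20

I = πd⁴/64 = π×24.9⁴/64 = 1.887×10^4 mm⁴
I = 1.887×10^4 mm⁴ = 1.887×10^-8 m⁴
Effective length L_e = K·L = 1 × 3.61 = 3.610 m
P_cr = π²EI / L_e² = π² × 68.2×10⁹ × 1.887×10^-8 / 3.610² = 974.6 N
Factor of safety n = P_cr / P = 0.97462 / 0.814 = 1.20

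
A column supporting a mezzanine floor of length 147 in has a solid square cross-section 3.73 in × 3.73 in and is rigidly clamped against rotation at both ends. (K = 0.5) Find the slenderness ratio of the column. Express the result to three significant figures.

λ ≈ 68.3

I = a⁴/12 = 3.73⁴/12 = 16.13 in⁴
A = 13.91 in²;  r_min = √(I/A) = √(16.13/13.91) = 1.077 in
L_e = K·L = 0.5 × 147 = 73.50 in
λ = L_e / r_min = 73.500 / 1.077 = 68.3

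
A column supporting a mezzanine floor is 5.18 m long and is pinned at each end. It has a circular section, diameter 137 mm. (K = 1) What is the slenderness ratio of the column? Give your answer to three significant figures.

For a solid circle r = d/4 = 137/4 = 34.25 mm
L_e = K·L = 1 × 5.18 m = 5.180 m = 5180.0 mm
λ = L_e / r_min = 5180.0 / 34.25 = 151

λ ≈ 151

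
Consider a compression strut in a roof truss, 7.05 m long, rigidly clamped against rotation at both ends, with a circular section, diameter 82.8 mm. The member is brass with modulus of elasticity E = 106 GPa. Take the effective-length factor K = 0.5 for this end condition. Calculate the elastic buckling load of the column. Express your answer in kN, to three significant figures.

I = πd⁴/64 = π×82.8⁴/64 = 2.307×10^6 mm⁴
I = 2.307×10^6 mm⁴ = 2.307×10^-6 m⁴
Effective length L_e = K·L = 0.5 × 7.05 = 3.525 m
P_cr = π²EI / L_e² = π² × 106×10⁹ × 2.307×10^-6 / 3.525² = 1.943×10^5 N

P_cr ≈ 194 kN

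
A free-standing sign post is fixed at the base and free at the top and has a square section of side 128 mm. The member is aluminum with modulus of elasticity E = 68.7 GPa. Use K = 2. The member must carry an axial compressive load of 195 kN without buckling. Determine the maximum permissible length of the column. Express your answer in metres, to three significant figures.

I = a⁴/12 = 128⁴/12 = 2.237×10^7 mm⁴
I = 2.237×10^-5 m⁴
At the buckling limit P_cr = P = 1.950×10^5 N
From P_cr = π²EI/(K·L)²:  L = (1/K)·√(π²EI/P_cr) = (1/2)·√(π²×6.87×10^10×2.237×10^-5/1.950×10^5)
L = 4.41 m

L_max ≈ 4.41 m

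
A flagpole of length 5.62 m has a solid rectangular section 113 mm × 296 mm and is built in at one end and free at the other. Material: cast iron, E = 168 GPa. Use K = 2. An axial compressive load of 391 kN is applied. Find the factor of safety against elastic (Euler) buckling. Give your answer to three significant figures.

n ≈ 1.19

Buckling occurs about the weak axis: I_min = h·b³/12 with b = 113 mm (the shorter side).
I_min = 296×113³/12 = 3.559×10^7 mm⁴
I = 3.559×10^7 mm⁴ = 3.559×10^-5 m⁴
Effective length L_e = K·L = 2 × 5.62 = 11.24 m
P_cr = π²EI / L_e² = π² × 168×10⁹ × 3.559×10^-5 / 11.24² = 4.671×10^5 N
Factor of safety n = P_cr / P = 467.11 / 391 = 1.19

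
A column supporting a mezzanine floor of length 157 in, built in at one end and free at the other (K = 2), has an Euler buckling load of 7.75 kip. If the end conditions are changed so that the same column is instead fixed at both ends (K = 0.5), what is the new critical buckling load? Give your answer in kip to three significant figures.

P_cr ≈ 124 kip

P_cr ∝ 1/K², so P_cr,new = P_cr,old × (K_old/K_new)² = 7.75 × (2/0.5)²
= 7.75 × 16.00 = 124 kip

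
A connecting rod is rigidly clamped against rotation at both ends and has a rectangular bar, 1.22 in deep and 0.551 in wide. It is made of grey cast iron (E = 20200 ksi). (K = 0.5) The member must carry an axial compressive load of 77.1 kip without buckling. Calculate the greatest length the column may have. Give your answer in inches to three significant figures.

Buckling occurs about the weak axis: I_min = h·b³/12 with b = 0.551 in (the shorter side).
I_min = 1.22×0.551³/12 = 1.701×10^-2 in⁴
At the buckling limit P_cr = P = 7.710×10^4 lb
From P_cr = π²EI/(K·L)²:  L = (1/K)·√(π²EI/P_cr) = (1/0.5)·√(π²×2.02×10^7×1.701×10^-2/7.710×10^4)
L = 13.3 in

L_max ≈ 13.3 in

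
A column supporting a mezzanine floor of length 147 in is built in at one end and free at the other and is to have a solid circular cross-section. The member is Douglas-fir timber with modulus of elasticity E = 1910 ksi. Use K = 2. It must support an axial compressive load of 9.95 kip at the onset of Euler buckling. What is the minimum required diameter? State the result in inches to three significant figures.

d ≈ 5.52 in

L_e = K·L = 2 × 147 = 294.0 in
Required I = P_cr·L_e²/(π²E) = 9.950×10^3 × 294.0² / (π² × 1.91×10^6) = 45.62 in⁴
Solid circle: I = πd⁴/64  ⇒  d = (64I/π)^(1/4) = (64×45.62/π)^(1/4) = 5.52 in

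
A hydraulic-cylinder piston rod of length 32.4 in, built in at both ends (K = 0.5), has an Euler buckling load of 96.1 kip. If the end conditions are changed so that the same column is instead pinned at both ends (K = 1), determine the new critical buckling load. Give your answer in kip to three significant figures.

P_cr ∝ 1/K², so P_cr,new = P_cr,old × (K_old/K_new)² = 96.1 × (0.5/1)²
= 96.1 × 0.2500 = 24.0 kip

P_cr ≈ 24.0 kip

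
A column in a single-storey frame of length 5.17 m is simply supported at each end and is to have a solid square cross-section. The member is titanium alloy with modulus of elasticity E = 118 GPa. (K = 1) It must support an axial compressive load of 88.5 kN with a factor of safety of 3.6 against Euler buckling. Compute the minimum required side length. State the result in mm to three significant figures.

a ≈ 96.8 mm

Required P_cr = n·P = 3.6 × 88.5 = 318.6 kN
L_e = K·L = 1 × 5.17 = 5.170 m
Required I = P_cr·L_e²/(π²E) = 3.186×10^5 × 5.170² / (π² × 1.18×10^11) = 7.312×10^-6 m⁴
I_req = 7.312×10^6 mm⁴
Solid square: I = a⁴/12  ⇒  a = (12I)^(1/4) = (12×7.312×10^6)^(1/4) = 96.8 mm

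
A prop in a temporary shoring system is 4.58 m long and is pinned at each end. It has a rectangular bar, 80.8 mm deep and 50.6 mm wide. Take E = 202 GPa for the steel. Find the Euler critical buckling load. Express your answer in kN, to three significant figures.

Buckling occurs about the weak axis: I_min = h·b³/12 with b = 50.6 mm (the shorter side).
I_min = 80.8×50.6³/12 = 8.723×10^5 mm⁴
I = 8.723×10^5 mm⁴ = 8.723×10^-7 m⁴
Effective length L_e = K·L = 1 × 4.58 = 4.580 m
P_cr = π²EI / L_e² = π² × 202×10⁹ × 8.723×10^-7 / 4.580² = 8.291×10^4 N

P_cr ≈ 82.9 kN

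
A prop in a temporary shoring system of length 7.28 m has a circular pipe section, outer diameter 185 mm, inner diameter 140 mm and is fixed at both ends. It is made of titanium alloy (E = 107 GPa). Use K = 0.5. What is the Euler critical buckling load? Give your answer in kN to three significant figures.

d_o = 185 mm, d_i = 140 mm
I = π(d_o⁴ − d_i⁴)/64 = π(185⁴ − 140.0⁴)/64 = 3.864×10^7 mm⁴
I = 3.864×10^7 mm⁴ = 3.864×10^-5 m⁴
Effective length L_e = K·L = 0.5 × 7.28 = 3.640 m
P_cr = π²EI / L_e² = π² × 107×10⁹ × 3.864×10^-5 / 3.640² = 3.080×10^6 N

P_cr ≈ 3080 kN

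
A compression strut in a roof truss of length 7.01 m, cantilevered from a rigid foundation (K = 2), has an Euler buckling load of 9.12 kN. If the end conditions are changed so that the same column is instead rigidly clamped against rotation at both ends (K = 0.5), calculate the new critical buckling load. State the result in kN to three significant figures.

P_cr ∝ 1/K², so P_cr,new = P_cr,old × (K_old/K_new)² = 9.12 × (2/0.5)²
= 9.12 × 16.00 = 146 kN

P_cr ≈ 146 kN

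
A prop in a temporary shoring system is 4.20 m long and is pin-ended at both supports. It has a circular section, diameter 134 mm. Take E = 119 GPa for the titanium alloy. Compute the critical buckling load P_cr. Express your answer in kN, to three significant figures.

P_cr ≈ 1050 kN

I = πd⁴/64 = π×134⁴/64 = 1.583×10^7 mm⁴
I = 1.583×10^7 mm⁴ = 1.583×10^-5 m⁴
Effective length L_e = K·L = 1 × 4.20 = 4.200 m
P_cr = π²EI / L_e² = π² × 119×10⁹ × 1.583×10^-5 / 4.200² = 1.054×10^6 N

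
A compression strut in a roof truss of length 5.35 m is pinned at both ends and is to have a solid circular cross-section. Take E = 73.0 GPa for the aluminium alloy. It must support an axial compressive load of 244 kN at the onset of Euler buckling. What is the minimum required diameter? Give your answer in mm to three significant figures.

L_e = K·L = 1 × 5.35 = 5.350 m
Required I = P_cr·L_e²/(π²E) = 2.440×10^5 × 5.350² / (π² × 7.30×10^10) = 9.693×10^-6 m⁴
I_req = 9.693×10^6 mm⁴
Solid circle: I = πd⁴/64  ⇒  d = (64I/π)^(1/4) = (64×9.693×10^6/π)^(1/4) = 119 mm

d ≈ 119 mm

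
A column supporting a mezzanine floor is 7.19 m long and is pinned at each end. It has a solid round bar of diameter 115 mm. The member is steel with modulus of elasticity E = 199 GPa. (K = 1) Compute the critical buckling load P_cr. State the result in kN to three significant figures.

P_cr ≈ 326 kN

I = πd⁴/64 = π×115⁴/64 = 8.585×10^6 mm⁴
I = 8.585×10^6 mm⁴ = 8.585×10^-6 m⁴
Effective length L_e = K·L = 1 × 7.19 = 7.190 m
P_cr = π²EI / L_e² = π² × 199×10⁹ × 8.585×10^-6 / 7.190² = 3.262×10^5 N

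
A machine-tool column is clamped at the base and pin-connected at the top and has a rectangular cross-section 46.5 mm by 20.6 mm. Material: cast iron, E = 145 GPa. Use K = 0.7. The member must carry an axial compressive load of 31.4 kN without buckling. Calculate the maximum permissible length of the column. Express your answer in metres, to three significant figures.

L_max ≈ 1.78 m

Buckling occurs about the weak axis: I_min = h·b³/12 with b = 20.6 mm (the shorter side).
I_min = 46.5×20.6³/12 = 3.387×10^4 mm⁴
I = 3.387×10^-8 m⁴
At the buckling limit P_cr = P = 3.140×10^4 N
From P_cr = π²EI/(K·L)²:  L = (1/K)·√(π²EI/P_cr) = (1/0.7)·√(π²×1.45×10^11×3.387×10^-8/3.140×10^4)
L = 1.78 m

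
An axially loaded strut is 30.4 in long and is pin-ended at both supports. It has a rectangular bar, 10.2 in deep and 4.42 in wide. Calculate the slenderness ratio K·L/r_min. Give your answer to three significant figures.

For a rectangle r_min = b/√12 = 4.42/√12 = 1.276 in
L_e = K·L = 1 × 30.4 = 30.40 in
λ = L_e / r_min = 30.400 / 1.276 = 23.8

λ ≈ 23.8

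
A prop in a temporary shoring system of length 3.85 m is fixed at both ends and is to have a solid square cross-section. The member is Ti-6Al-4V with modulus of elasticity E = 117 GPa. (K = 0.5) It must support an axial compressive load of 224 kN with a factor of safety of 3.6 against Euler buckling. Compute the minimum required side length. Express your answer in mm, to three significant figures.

Required P_cr = n·P = 3.6 × 224 = 806.4 kN
L_e = K·L = 0.5 × 3.85 = 1.925 m
Required I = P_cr·L_e²/(π²E) = 8.064×10^5 × 1.925² / (π² × 1.17×10^11) = 2.588×10^-6 m⁴
I_req = 2.588×10^6 mm⁴
Solid square: I = a⁴/12  ⇒  a = (12I)^(1/4) = (12×2.588×10^6)^(1/4) = 74.6 mm

a ≈ 74.6 mm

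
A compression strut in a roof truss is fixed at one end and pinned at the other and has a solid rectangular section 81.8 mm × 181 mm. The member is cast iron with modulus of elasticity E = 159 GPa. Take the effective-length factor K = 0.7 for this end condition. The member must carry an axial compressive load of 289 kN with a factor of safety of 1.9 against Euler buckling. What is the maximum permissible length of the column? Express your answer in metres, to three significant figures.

L_max ≈ 6.94 m

Buckling occurs about the weak axis: I_min = h·b³/12 with b = 81.8 mm (the shorter side).
I_min = 181×81.8³/12 = 8.256×10^6 mm⁴
I = 8.256×10^-6 m⁴
Required critical load P_cr = n·P = 1.9 × 289 = 549.1 kN = 5.491×10^5 N
From P_cr = π²EI/(K·L)²:  L = (1/K)·√(π²EI/P_cr) = (1/0.7)·√(π²×1.59×10^11×8.256×10^-6/5.491×10^5)
L = 6.94 m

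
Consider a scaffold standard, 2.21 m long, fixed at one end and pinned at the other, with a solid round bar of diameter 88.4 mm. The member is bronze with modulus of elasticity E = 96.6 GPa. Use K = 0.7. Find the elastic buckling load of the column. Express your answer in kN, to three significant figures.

I = πd⁴/64 = π×88.4⁴/64 = 2.998×10^6 mm⁴
I = 2.998×10^6 mm⁴ = 2.998×10^-6 m⁴
Effective length L_e = K·L = 0.7 × 2.21 = 1.547 m
P_cr = π²EI / L_e² = π² × 96.6×10⁹ × 2.998×10^-6 / 1.547² = 1.194×10^6 N

P_cr ≈ 1190 kN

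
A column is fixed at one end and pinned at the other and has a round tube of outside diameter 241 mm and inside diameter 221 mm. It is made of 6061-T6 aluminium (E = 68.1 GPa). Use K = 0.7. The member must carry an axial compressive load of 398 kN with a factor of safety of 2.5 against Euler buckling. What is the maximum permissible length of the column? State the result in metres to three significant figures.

L_max ≈ 8.18 m

d_o = 241 mm, d_i = 221 mm
I = π(d_o⁴ − d_i⁴)/64 = π(241⁴ − 221.0⁴)/64 = 4.850×10^7 mm⁴
I = 4.850×10^-5 m⁴
Required critical load P_cr = n·P = 2.5 × 398 = 995.0 kN = 9.950×10^5 N
From P_cr = π²EI/(K·L)²:  L = (1/K)·√(π²EI/P_cr) = (1/0.7)·√(π²×6.81×10^10×4.850×10^-5/9.950×10^5)
L = 8.18 m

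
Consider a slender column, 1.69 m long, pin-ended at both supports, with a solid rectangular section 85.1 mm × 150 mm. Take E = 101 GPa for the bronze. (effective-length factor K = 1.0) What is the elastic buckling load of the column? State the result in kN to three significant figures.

Buckling occurs about the weak axis: I_min = h·b³/12 with b = 85.1 mm (the shorter side).
I_min = 150×85.1³/12 = 7.704×10^6 mm⁴
I = 7.704×10^6 mm⁴ = 7.704×10^-6 m⁴
Effective length L_e = K·L = 1 × 1.69 = 1.690 m
P_cr = π²EI / L_e² = π² × 101×10⁹ × 7.704×10^-6 / 1.690² = 2.689×10^6 N

P_cr ≈ 2690 kN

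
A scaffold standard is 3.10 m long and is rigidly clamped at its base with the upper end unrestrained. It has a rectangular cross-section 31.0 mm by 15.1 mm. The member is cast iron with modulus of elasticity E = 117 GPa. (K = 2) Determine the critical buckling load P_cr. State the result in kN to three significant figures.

Buckling occurs about the weak axis: I_min = h·b³/12 with b = 15.1 mm (the shorter side).
I_min = 31.0×15.1³/12 = 8.894×10^3 mm⁴
I = 8.894×10^3 mm⁴ = 8.894×10^-9 m⁴
Effective length L_e = K·L = 2 × 3.10 = 6.200 m
P_cr = π²EI / L_e² = π² × 117×10⁹ × 8.894×10^-9 / 6.200² = 267.2 N

P_cr ≈ 0.267 kN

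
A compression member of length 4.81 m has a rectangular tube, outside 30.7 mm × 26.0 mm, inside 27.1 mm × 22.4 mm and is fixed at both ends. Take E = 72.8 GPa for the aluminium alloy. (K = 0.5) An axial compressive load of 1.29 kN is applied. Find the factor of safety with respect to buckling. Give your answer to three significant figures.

Weak-axis I_min = (h_o·b_o³ − h_i·b_i³)/12 with b_o = 26.0, b_i = 22.40 mm (shorter outer/inner sides).
I_min = (30.7×26.0³ − 27.10×22.40³)/12 = 1.958×10^4 mm⁴
I = 1.958×10^4 mm⁴ = 1.958×10^-8 m⁴
Effective length L_e = K·L = 0.5 × 4.81 = 2.405 m
P_cr = π²EI / L_e² = π² × 72.8×10⁹ × 1.958×10^-8 / 2.405² = 2.433×10^3 N
Factor of safety n = P_cr / P = 2.4326 / 1.29 = 1.89

n ≈ 1.89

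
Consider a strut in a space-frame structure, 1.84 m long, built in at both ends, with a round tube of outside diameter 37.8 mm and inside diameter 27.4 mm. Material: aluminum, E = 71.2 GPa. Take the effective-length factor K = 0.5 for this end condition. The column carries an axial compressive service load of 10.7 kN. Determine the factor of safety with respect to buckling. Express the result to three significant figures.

d_o = 37.8 mm, d_i = 27.4 mm
I = π(d_o⁴ − d_i⁴)/64 = π(37.8⁴ − 27.40⁴)/64 = 7.255×10^4 mm⁴
I = 7.255×10^4 mm⁴ = 7.255×10^-8 m⁴
Effective length L_e = K·L = 0.5 × 1.84 = 0.9200 m
P_cr = π²EI / L_e² = π² × 71.2×10⁹ × 7.255×10^-8 / 0.9200² = 6.023×10^4 N
Factor of safety n = P_cr / P = 60.233 / 10.7 = 5.63

n ≈ 5.63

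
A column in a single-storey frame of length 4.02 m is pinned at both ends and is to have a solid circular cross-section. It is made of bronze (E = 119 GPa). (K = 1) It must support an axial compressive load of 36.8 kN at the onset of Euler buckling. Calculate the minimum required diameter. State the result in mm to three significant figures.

L_e = K·L = 1 × 4.02 = 4.020 m
Required I = P_cr·L_e²/(π²E) = 3.680×10^4 × 4.020² / (π² × 1.19×10^11) = 5.064×10^-7 m⁴
I_req = 5.064×10^5 mm⁴
Solid circle: I = πd⁴/64  ⇒  d = (64I/π)^(1/4) = (64×5.064×10^5/π)^(1/4) = 56.7 mm

d ≈ 56.7 mm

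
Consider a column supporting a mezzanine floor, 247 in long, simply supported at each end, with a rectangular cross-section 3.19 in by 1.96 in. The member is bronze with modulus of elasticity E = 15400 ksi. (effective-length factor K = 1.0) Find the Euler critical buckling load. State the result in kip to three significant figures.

P_cr ≈ 4.99 kip

Buckling occurs about the weak axis: I_min = h·b³/12 with b = 1.96 in (the shorter side).
I_min = 3.19×1.96³/12 = 2.002 in⁴
Effective length L_e = K·L = 1 × 247 = 247.0 in
P_cr = π²EI / L_e² = π² × 15400×10³ × 2.002 / 247.0² = 4.987×10^3 lb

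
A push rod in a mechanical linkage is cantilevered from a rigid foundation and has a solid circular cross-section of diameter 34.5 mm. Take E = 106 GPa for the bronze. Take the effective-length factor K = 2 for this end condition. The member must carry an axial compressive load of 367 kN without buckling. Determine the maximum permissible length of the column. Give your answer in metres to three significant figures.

I = πd⁴/64 = π×34.5⁴/64 = 6.954×10^4 mm⁴
I = 6.954×10^-8 m⁴
At the buckling limit P_cr = P = 3.670×10^5 N
From P_cr = π²EI/(K·L)²:  L = (1/K)·√(π²EI/P_cr) = (1/2)·√(π²×1.06×10^11×6.954×10^-8/3.670×10^5)
L = 0.223 m

L_max ≈ 0.223 m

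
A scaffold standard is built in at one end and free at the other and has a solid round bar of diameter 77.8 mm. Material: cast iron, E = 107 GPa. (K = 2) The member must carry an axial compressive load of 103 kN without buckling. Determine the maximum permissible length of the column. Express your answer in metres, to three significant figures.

I = πd⁴/64 = π×77.8⁴/64 = 1.798×10^6 mm⁴
I = 1.798×10^-6 m⁴
At the buckling limit P_cr = P = 1.030×10^5 N
From P_cr = π²EI/(K·L)²:  L = (1/K)·√(π²EI/P_cr) = (1/2)·√(π²×1.07×10^11×1.798×10^-6/1.030×10^5)
L = 2.15 m

L_max ≈ 2.15 m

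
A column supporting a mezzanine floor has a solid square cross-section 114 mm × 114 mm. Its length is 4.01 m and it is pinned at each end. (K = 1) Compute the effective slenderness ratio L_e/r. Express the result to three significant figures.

λ ≈ 122

For a square r = a/√12 = 114/√12 = 32.91 mm
L_e = K·L = 1 × 4.01 m = 4.010 m = 4010.0 mm
λ = L_e / r_min = 4010.0 / 32.91 = 122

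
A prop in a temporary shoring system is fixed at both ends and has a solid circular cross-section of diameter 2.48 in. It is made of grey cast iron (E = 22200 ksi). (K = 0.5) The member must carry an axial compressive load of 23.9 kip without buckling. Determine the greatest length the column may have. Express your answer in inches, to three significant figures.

I = πd⁴/64 = π×2.48⁴/64 = 1.857 in⁴
At the buckling limit P_cr = P = 2.390×10^4 lb
From P_cr = π²EI/(K·L)²:  L = (1/K)·√(π²EI/P_cr) = (1/0.5)·√(π²×2.22×10^7×1.857/2.390×10^4)
L = 261 in

L_max ≈ 261 in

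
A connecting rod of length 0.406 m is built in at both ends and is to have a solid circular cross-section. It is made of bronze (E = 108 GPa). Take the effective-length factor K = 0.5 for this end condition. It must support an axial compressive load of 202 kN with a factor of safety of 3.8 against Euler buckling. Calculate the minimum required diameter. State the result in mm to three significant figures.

Required P_cr = n·P = 3.8 × 202 = 767.6 kN
L_e = K·L = 0.5 × 0.406 = 0.2030 m
Required I = P_cr·L_e²/(π²E) = 7.676×10^5 × 0.2030² / (π² × 1.08×10^11) = 2.968×10^-8 m⁴
I_req = 2.968×10^4 mm⁴
Solid circle: I = πd⁴/64  ⇒  d = (64I/π)^(1/4) = (64×2.968×10^4/π)^(1/4) = 27.9 mm

d ≈ 27.9 mm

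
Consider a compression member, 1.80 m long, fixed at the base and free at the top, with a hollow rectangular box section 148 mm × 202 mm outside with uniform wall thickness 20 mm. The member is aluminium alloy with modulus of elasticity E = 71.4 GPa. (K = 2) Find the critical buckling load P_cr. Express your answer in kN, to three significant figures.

Inner dimensions: h_i = 202 − 2×20 = 162.0 mm, b_i = 148 − 2×20 = 108.0 mm
Weak-axis I_min = (h_o·b_o³ − h_i·b_i³)/12 with b_o = 148, b_i = 108.0 mm (shorter outer/inner sides).
I_min = (202×148³ − 162.0×108.0³)/12 = 3.756×10^7 mm⁴
I = 3.756×10^7 mm⁴ = 3.756×10^-5 m⁴
Effective length L_e = K·L = 2 × 1.80 = 3.600 m
P_cr = π²EI / L_e² = π² × 71.4×10⁹ × 3.756×10^-5 / 3.600² = 2.043×10^6 N

P_cr ≈ 2040 kN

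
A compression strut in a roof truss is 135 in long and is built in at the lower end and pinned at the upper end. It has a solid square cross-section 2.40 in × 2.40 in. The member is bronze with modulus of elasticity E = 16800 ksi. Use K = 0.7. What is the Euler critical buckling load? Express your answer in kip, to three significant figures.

P_cr ≈ 51.3 kip

I = a⁴/12 = 2.40⁴/12 = 2.765 in⁴
Effective length L_e = K·L = 0.7 × 135 = 94.50 in
P_cr = π²EI / L_e² = π² × 16800×10³ × 2.765 / 94.50² = 5.133×10^4 lb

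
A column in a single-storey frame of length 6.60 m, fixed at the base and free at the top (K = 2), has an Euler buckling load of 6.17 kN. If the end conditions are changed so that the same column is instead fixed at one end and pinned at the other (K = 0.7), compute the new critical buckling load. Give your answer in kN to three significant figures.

P_cr ∝ 1/K², so P_cr,new = P_cr,old × (K_old/K_new)² = 6.17 × (2/0.7)²
= 6.17 × 8.163 = 50.4 kN

P_cr ≈ 50.4 kN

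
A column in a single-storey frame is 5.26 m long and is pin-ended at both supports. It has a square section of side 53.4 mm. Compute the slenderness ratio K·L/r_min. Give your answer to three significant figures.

λ ≈ 341

For a square r = a/√12 = 53.4/√12 = 15.42 mm
L_e = K·L = 1 × 5.26 m = 5.260 m = 5260.0 mm
λ = L_e / r_min = 5260.0 / 15.42 = 341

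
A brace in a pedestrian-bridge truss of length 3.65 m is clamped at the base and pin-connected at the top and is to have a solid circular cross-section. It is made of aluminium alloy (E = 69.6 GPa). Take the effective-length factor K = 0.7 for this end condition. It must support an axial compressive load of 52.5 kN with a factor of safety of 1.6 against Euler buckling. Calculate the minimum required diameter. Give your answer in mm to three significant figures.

d ≈ 63.5 mm

Required P_cr = n·P = 1.6 × 52.5 = 84.00 kN
L_e = K·L = 0.7 × 3.65 = 2.555 m
Required I = P_cr·L_e²/(π²E) = 8.400×10^4 × 2.555² / (π² × 6.96×10^10) = 7.983×10^-7 m⁴
I_req = 7.983×10^5 mm⁴
Solid circle: I = πd⁴/64  ⇒  d = (64I/π)^(1/4) = (64×7.983×10^5/π)^(1/4) = 63.5 mm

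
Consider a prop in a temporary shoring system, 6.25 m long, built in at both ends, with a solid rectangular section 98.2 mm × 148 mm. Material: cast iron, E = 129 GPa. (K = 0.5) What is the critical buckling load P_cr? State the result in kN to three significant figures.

Buckling occurs about the weak axis: I_min = h·b³/12 with b = 98.2 mm (the shorter side).
I_min = 148×98.2³/12 = 1.168×10^7 mm⁴
I = 1.168×10^7 mm⁴ = 1.168×10^-5 m⁴
Effective length L_e = K·L = 0.5 × 6.25 = 3.125 m
P_cr = π²EI / L_e² = π² × 129×10⁹ × 1.168×10^-5 / 3.125² = 1.523×10^6 N

P_cr ≈ 1520 kN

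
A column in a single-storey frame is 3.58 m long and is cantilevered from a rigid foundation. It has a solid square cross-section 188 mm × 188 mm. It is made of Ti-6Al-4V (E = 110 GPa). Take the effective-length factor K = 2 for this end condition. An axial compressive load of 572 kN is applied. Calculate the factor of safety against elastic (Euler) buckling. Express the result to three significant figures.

n ≈ 3.85

I = a⁴/12 = 188⁴/12 = 1.041×10^8 mm⁴
I = 1.041×10^8 mm⁴ = 1.041×10^-4 m⁴
Effective length L_e = K·L = 2 × 3.58 = 7.160 m
P_cr = π²EI / L_e² = π² × 110×10⁹ × 1.041×10^-4 / 7.160² = 2.205×10^6 N
Factor of safety n = P_cr / P = 2204.5 / 572 = 3.85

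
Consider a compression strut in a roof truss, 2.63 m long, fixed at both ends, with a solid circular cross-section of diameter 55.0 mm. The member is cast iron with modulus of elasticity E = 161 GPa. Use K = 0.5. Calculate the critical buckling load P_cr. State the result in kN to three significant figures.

I = πd⁴/64 = π×55.0⁴/64 = 4.492×10^5 mm⁴
I = 4.492×10^5 mm⁴ = 4.492×10^-7 m⁴
Effective length L_e = K·L = 0.5 × 2.63 = 1.315 m
P_cr = π²EI / L_e² = π² × 161×10⁹ × 4.492×10^-7 / 1.315² = 4.128×10^5 N

P_cr ≈ 413 kN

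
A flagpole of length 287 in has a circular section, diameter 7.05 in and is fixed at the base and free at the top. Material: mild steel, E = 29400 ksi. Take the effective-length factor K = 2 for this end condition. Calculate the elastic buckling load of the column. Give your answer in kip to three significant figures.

I = πd⁴/64 = π×7.05⁴/64 = 121.3 in⁴
Effective length L_e = K·L = 2 × 287 = 574.0 in
P_cr = π²EI / L_e² = π² × 29400×10³ × 121.3 / 574.0² = 1.068×10^5 lb

P_cr ≈ 107 kip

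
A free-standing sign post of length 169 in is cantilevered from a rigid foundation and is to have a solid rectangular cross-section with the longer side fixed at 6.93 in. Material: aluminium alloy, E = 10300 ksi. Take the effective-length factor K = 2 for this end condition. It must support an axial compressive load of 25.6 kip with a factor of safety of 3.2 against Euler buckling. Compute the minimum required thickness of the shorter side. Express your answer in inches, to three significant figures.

b ≈ 5.42 in

Required P_cr = n·P = 3.2 × 25.6 = 81.92 kip
L_e = K·L = 2 × 169 = 338.0 in
Required I = P_cr·L_e²/(π²E) = 8.192×10^4 × 338.0² / (π² × 1.03×10^7) = 92.06 in⁴
Rectangle, weak axis: I_min = h·b³/12 with h = 6.93 in fixed  ⇒  b = (12I/h)^(1/3) = 5.42 in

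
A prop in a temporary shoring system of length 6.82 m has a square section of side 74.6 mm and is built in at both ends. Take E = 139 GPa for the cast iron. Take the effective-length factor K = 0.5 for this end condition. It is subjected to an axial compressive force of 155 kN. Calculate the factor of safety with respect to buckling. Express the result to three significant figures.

n ≈ 1.96

I = a⁴/12 = 74.6⁴/12 = 2.581×10^6 mm⁴
I = 2.581×10^6 mm⁴ = 2.581×10^-6 m⁴
Effective length L_e = K·L = 0.5 × 6.82 = 3.410 m
P_cr = π²EI / L_e² = π² × 139×10⁹ × 2.581×10^-6 / 3.410² = 3.045×10^5 N
Factor of safety n = P_cr / P = 304.49 / 155 = 1.96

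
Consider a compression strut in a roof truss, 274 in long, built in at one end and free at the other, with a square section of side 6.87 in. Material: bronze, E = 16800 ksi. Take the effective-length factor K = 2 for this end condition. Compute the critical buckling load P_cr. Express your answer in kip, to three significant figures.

P_cr ≈ 102 kip

I = a⁴/12 = 6.87⁴/12 = 185.6 in⁴
Effective length L_e = K·L = 2 × 274 = 548.0 in
P_cr = π²EI / L_e² = π² × 16800×10³ × 185.6 / 548.0² = 1.025×10^5 lb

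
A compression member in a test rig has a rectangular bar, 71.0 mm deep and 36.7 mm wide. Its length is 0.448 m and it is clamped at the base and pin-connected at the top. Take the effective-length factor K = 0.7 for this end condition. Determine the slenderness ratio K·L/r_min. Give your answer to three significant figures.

For a rectangle r_min = b/√12 = 36.7/√12 = 10.59 mm
L_e = K·L = 0.7 × 0.448 m = 0.3136 m = 313.60 mm
λ = L_e / r_min = 313.60 / 10.59 = 29.6

λ ≈ 29.6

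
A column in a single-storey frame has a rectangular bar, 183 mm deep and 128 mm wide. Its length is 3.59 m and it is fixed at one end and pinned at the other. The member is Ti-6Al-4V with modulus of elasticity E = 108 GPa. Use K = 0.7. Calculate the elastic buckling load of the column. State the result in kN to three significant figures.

P_cr ≈ 5400 kN

Buckling occurs about the weak axis: I_min = h·b³/12 with b = 128 mm (the shorter side).
I_min = 183×128³/12 = 3.198×10^7 mm⁴
I = 3.198×10^7 mm⁴ = 3.198×10^-5 m⁴
Effective length L_e = K·L = 0.7 × 3.59 = 2.513 m
P_cr = π²EI / L_e² = π² × 108×10⁹ × 3.198×10^-5 / 2.513² = 5.398×10^6 N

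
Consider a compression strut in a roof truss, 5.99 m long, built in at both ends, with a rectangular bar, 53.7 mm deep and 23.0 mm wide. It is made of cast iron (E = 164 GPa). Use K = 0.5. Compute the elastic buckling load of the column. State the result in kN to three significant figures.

P_cr ≈ 9.82 kN

Buckling occurs about the weak axis: I_min = h·b³/12 with b = 23.0 mm (the shorter side).
I_min = 53.7×23.0³/12 = 5.445×10^4 mm⁴
I = 5.445×10^4 mm⁴ = 5.445×10^-8 m⁴
Effective length L_e = K·L = 0.5 × 5.99 = 2.995 m
P_cr = π²EI / L_e² = π² × 164×10⁹ × 5.445×10^-8 / 2.995² = 9.825×10^3 N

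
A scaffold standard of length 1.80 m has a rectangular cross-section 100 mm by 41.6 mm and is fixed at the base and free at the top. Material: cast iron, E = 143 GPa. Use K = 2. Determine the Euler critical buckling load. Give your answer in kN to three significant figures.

Buckling occurs about the weak axis: I_min = h·b³/12 with b = 41.6 mm (the shorter side).
I_min = 100×41.6³/12 = 5.999×10^5 mm⁴
I = 5.999×10^5 mm⁴ = 5.999×10^-7 m⁴
Effective length L_e = K·L = 2 × 1.80 = 3.600 m
P_cr = π²EI / L_e² = π² × 143×10⁹ × 5.999×10^-7 / 3.600² = 6.533×10^4 N

P_cr ≈ 65.3 kN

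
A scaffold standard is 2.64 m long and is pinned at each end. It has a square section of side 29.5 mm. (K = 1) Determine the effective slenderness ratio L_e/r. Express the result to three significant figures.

I = a⁴/12 = 29.5⁴/12 = 6.311×10^4 mm⁴
A = 870.2 mm²;  r_min = √(I/A) = √(6.311×10^4/870.2) = 8.516 mm
L_e = K·L = 1 × 2.64 m = 2.640 m = 2640.0 mm
λ = L_e / r_min = 2640.0 / 8.516 = 310

λ ≈ 310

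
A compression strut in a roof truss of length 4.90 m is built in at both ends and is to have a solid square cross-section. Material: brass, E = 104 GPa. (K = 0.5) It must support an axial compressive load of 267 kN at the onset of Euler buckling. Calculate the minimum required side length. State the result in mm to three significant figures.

a ≈ 65.8 mm

L_e = K·L = 0.5 × 4.90 = 2.450 m
Required I = P_cr·L_e²/(π²E) = 2.670×10^5 × 2.450² / (π² × 1.04×10^11) = 1.561×10^-6 m⁴
I_req = 1.561×10^6 mm⁴
Solid square: I = a⁴/12  ⇒  a = (12I)^(1/4) = (12×1.561×10^6)^(1/4) = 65.8 mm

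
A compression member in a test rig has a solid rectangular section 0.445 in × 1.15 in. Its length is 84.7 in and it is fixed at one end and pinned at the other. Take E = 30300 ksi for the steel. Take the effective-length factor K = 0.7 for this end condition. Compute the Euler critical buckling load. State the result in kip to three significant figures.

P_cr ≈ 0.718 kip

Buckling occurs about the weak axis: I_min = h·b³/12 with b = 0.445 in (the shorter side).
I_min = 1.15×0.445³/12 = 8.445×10^-3 in⁴
Effective length L_e = K·L = 0.7 × 84.7 = 59.29 in
P_cr = π²EI / L_e² = π² × 30300×10³ × 8.445×10^-3 / 59.29² = 718.4 lb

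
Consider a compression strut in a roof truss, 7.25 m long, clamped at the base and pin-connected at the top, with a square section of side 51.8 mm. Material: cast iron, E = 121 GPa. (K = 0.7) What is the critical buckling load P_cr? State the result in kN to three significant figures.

I = a⁴/12 = 51.8⁴/12 = 6.000×10^5 mm⁴
I = 6.000×10^5 mm⁴ = 6.000×10^-7 m⁴
Effective length L_e = K·L = 0.7 × 7.25 = 5.075 m
P_cr = π²EI / L_e² = π² × 121×10⁹ × 6.000×10^-7 / 5.075² = 2.782×10^4 N

P_cr ≈ 27.8 kN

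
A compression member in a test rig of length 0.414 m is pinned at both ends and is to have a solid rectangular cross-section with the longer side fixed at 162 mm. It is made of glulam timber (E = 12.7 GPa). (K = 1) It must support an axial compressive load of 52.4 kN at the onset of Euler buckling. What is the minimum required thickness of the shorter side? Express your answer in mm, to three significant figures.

b ≈ 17.4 mm

L_e = K·L = 1 × 0.414 = 0.4140 m
Required I = P_cr·L_e²/(π²E) = 5.240×10^4 × 0.4140² / (π² × 1.27×10^10) = 7.165×10^-8 m⁴
I_req = 7.165×10^4 mm⁴
Rectangle, weak axis: I_min = h·b³/12 with h = 162 mm fixed  ⇒  b = (12I/h)^(1/3) = 17.4 mm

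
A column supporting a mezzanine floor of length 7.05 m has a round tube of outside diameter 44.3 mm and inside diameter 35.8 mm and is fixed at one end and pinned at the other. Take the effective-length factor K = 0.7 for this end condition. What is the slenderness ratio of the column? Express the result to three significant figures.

λ ≈ 347

d_o = 44.3 mm, d_i = 35.8 mm
I = π(d_o⁴ − d_i⁴)/64 = π(44.3⁴ − 35.80⁴)/64 = 1.084×10^5 mm⁴
A = 534.7 mm²;  r_min = √(I/A) = √(1.084×10^5/534.7) = 14.24 mm
L_e = K·L = 0.7 × 7.05 m = 4.935 m = 4935.0 mm
λ = L_e / r_min = 4935.0 / 14.24 = 347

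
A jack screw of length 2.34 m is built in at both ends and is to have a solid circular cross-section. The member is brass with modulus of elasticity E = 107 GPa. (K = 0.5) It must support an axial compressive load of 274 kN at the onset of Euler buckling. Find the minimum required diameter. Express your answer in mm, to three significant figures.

L_e = K·L = 0.5 × 2.34 = 1.170 m
Required I = P_cr·L_e²/(π²E) = 2.740×10^5 × 1.170² / (π² × 1.07×10^11) = 3.552×10^-7 m⁴
I_req = 3.552×10^5 mm⁴
Solid circle: I = πd⁴/64  ⇒  d = (64I/π)^(1/4) = (64×3.552×10^5/π)^(1/4) = 51.9 mm

d ≈ 51.9 mm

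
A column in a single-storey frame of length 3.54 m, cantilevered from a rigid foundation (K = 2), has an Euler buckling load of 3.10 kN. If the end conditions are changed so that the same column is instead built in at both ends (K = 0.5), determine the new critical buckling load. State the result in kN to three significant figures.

P_cr ∝ 1/K², so P_cr,new = P_cr,old × (K_old/K_new)² = 3.10 × (2/0.5)²
= 3.10 × 16.00 = 49.6 kN

P_cr ≈ 49.6 kN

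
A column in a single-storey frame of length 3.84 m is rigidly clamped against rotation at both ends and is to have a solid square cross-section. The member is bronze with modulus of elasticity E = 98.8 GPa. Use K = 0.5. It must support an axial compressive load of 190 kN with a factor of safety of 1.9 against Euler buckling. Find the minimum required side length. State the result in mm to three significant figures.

Required P_cr = n·P = 1.9 × 190 = 361.0 kN
L_e = K·L = 0.5 × 3.84 = 1.920 m
Required I = P_cr·L_e²/(π²E) = 3.610×10^5 × 1.920² / (π² × 9.88×10^10) = 1.365×10^-6 m⁴
I_req = 1.365×10^6 mm⁴
Solid square: I = a⁴/12  ⇒  a = (12I)^(1/4) = (12×1.365×10^6)^(1/4) = 63.6 mm

a ≈ 63.6 mm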